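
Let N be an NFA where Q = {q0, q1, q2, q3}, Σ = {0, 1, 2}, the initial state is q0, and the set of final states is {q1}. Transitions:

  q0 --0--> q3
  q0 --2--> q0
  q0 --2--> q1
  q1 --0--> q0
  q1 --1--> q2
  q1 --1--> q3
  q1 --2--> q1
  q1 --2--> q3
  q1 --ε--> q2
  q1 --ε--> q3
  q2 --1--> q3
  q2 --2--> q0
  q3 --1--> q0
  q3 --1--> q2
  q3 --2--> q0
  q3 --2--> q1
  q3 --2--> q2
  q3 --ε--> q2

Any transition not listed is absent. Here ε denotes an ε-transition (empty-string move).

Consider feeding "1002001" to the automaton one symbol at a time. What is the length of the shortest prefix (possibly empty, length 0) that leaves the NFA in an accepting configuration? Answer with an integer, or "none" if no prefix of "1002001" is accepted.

none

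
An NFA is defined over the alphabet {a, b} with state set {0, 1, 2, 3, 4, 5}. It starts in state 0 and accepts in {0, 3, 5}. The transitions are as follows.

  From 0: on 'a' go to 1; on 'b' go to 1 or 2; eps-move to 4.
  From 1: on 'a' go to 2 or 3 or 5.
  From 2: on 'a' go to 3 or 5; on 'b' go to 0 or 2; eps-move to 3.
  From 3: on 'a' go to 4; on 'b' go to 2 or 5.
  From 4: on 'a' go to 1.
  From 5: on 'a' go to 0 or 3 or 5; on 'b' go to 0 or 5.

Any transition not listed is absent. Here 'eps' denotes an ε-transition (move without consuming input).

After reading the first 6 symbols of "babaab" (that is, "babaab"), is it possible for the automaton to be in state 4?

Yes

Start: ε-closure({0}) = {0, 4}.
Read 'b': 0→{1, 2}, 4→∅; union {1, 2}; ε-closure = {1, 2, 3}.
Read 'a': 1→{2, 3, 5}, 2→{3, 5}, 3→{4}; now {2, 3, 4, 5}.
Read 'b': 2→{0, 2}, 3→{2, 5}, 4→∅, 5→{0, 5}; union {0, 2, 5}; ε-closure = {0, 2, 3, 4, 5}.
Read 'a': 0→{1}, 2→{3, 5}, 3→{4}, 4→{1}, 5→{0, 3, 5}; now {0, 1, 3, 4, 5}.
Read 'a': 0→{1}, 1→{2, 3, 5}, 3→{4}, 4→{1}, 5→{0, 3, 5}; now {0, 1, 2, 3, 4, 5}.
Read 'b': 0→{1, 2}, 1→∅, 2→{0, 2}, 3→{2, 5}, 4→∅, 5→{0, 5}; union {0, 1, 2, 5}; ε-closure = {0, 1, 2, 3, 4, 5}.
State 4 is in {0, 1, 2, 3, 4, 5}.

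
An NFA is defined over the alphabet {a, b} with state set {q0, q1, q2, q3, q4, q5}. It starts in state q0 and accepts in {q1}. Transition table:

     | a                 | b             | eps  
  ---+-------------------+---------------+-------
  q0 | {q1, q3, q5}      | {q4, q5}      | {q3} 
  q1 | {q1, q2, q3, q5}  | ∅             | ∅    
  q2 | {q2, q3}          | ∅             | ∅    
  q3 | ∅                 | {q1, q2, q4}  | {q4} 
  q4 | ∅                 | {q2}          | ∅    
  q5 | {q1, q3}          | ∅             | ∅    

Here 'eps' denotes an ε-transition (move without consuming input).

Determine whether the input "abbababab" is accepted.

Yes

Start: ε-closure({q0}) = {q0, q3, q4}.
Read 'a': q0→{q1, q3, q5}, q3→∅, q4→∅; union {q1, q3, q5}; ε-closure = {q1, q3, q4, q5}.
Read 'b': q1→∅, q3→{q1, q2, q4}, q4→{q2}, q5→∅; now {q1, q2, q4}.
Read 'b': q1→∅, q2→∅, q4→{q2}; now {q2}.
Read 'a': q2→{q2, q3}; union {q2, q3}; ε-closure = {q2, q3, q4}.
Read 'b': q2→∅, q3→{q1, q2, q4}, q4→{q2}; now {q1, q2, q4}.
Read 'a': q1→{q1, q2, q3, q5}, q2→{q2, q3}, q4→∅; union {q1, q2, q3, q5}; ε-closure = {q1, q2, q3, q4, q5}.
Read 'b': q1→∅, q2→∅, q3→{q1, q2, q4}, q4→{q2}, q5→∅; now {q1, q2, q4}.
Read 'a': q1→{q1, q2, q3, q5}, q2→{q2, q3}, q4→∅; union {q1, q2, q3, q5}; ε-closure = {q1, q2, q3, q4, q5}.
Read 'b': q1→∅, q2→∅, q3→{q1, q2, q4}, q4→{q2}, q5→∅; now {q1, q2, q4}.
The final set {q1, q2, q4} contains the accepting state q1.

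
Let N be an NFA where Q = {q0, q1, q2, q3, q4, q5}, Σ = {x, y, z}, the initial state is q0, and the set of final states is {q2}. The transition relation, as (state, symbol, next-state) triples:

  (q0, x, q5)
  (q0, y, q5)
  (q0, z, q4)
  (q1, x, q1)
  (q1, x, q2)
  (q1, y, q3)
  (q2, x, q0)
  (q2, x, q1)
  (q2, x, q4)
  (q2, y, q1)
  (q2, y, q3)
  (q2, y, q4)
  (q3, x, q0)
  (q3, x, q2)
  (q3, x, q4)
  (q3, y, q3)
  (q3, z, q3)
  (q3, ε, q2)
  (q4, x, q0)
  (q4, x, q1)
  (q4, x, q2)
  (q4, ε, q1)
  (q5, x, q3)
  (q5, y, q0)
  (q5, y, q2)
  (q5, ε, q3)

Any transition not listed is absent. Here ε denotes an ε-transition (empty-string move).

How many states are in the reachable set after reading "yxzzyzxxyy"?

6

Start in {q0}.
Read 'y': q0→{q5}; union {q5}; ε-closure = {q2, q3, q5}.
Read 'x': q2→{q0, q1, q4}, q3→{q0, q2, q4}, q5→{q3}; now {q0, q1, q2, q3, q4}.
Read 'z': q0→{q4}, q1→∅, q2→∅, q3→{q3}, q4→∅; union {q3, q4}; ε-closure = {q1, q2, q3, q4}.
Read 'z': q1→∅, q2→∅, q3→{q3}, q4→∅; union {q3}; ε-closure = {q2, q3}.
Read 'y': q2→{q1, q3, q4}, q3→{q3}; union {q1, q3, q4}; ε-closure = {q1, q2, q3, q4}.
Read 'z': q1→∅, q2→∅, q3→{q3}, q4→∅; union {q3}; ε-closure = {q2, q3}.
Read 'x': q2→{q0, q1, q4}, q3→{q0, q2, q4}; now {q0, q1, q2, q4}.
Read 'x': q0→{q5}, q1→{q1, q2}, q2→{q0, q1, q4}, q4→{q0, q1, q2}; union {q0, q1, q2, q4, q5}; ε-closure = {q0, q1, q2, q3, q4, q5}.
Read 'y': q0→{q5}, q1→{q3}, q2→{q1, q3, q4}, q3→{q3}, q4→∅, q5→{q0, q2}; now {q0, q1, q2, q3, q4, q5}.
Read 'y': q0→{q5}, q1→{q3}, q2→{q1, q3, q4}, q3→{q3}, q4→∅, q5→{q0, q2}; now {q0, q1, q2, q3, q4, q5}.
That set has 6 states.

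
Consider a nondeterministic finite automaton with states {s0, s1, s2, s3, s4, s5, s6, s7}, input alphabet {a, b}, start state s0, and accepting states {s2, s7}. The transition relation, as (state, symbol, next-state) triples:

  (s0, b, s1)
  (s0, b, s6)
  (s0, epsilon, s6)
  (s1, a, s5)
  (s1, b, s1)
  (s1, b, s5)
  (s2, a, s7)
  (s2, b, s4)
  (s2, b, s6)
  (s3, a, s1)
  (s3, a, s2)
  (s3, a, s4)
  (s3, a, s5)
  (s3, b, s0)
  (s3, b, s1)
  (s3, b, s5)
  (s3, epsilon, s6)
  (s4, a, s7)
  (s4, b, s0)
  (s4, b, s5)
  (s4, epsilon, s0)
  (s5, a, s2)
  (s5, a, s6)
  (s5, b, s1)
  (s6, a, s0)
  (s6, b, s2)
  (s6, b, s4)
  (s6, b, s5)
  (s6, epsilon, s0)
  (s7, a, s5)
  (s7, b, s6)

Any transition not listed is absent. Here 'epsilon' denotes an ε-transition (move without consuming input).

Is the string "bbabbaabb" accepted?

Start: ε-closure({s0}) = {s0, s6}.
Read 'b': s0→{s1, s6}, s6→{s2, s4, s5}; union {s1, s2, s4, s5, s6}; ε-closure = {s0, s1, s2, s4, s5, s6}.
Read 'b': s0→{s1, s6}, s1→{s1, s5}, s2→{s4, s6}, s4→{s0, s5}, s5→{s1}, s6→{s2, s4, s5}; now {s0, s1, s2, s4, s5, s6}.
Read 'a': s0→∅, s1→{s5}, s2→{s7}, s4→{s7}, s5→{s2, s6}, s6→{s0}; now {s0, s2, s5, s6, s7}.
Read 'b': s0→{s1, s6}, s2→{s4, s6}, s5→{s1}, s6→{s2, s4, s5}, s7→{s6}; union {s1, s2, s4, s5, s6}; ε-closure = {s0, s1, s2, s4, s5, s6}.
Read 'b': s0→{s1, s6}, s1→{s1, s5}, s2→{s4, s6}, s4→{s0, s5}, s5→{s1}, s6→{s2, s4, s5}; now {s0, s1, s2, s4, s5, s6}.
Read 'a': s0→∅, s1→{s5}, s2→{s7}, s4→{s7}, s5→{s2, s6}, s6→{s0}; now {s0, s2, s5, s6, s7}.
Read 'a': s0→∅, s2→{s7}, s5→{s2, s6}, s6→{s0}, s7→{s5}; now {s0, s2, s5, s6, s7}.
Read 'b': s0→{s1, s6}, s2→{s4, s6}, s5→{s1}, s6→{s2, s4, s5}, s7→{s6}; union {s1, s2, s4, s5, s6}; ε-closure = {s0, s1, s2, s4, s5, s6}.
Read 'b': s0→{s1, s6}, s1→{s1, s5}, s2→{s4, s6}, s4→{s0, s5}, s5→{s1}, s6→{s2, s4, s5}; now {s0, s1, s2, s4, s5, s6}.
The final set {s0, s1, s2, s4, s5, s6} contains the accepting state s2.

Yes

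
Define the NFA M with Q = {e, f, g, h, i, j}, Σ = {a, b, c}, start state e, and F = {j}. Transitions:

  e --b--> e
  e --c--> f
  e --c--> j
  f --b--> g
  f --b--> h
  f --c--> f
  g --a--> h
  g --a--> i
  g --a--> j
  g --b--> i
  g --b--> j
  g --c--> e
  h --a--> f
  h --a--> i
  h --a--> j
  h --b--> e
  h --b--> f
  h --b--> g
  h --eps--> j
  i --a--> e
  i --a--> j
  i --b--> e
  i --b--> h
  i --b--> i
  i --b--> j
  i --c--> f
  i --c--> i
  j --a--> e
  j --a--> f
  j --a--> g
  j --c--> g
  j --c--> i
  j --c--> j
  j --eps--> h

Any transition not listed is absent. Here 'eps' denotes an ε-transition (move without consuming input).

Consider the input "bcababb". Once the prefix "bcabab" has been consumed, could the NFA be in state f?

Yes

Start in {e}.
Read 'b': e→{e}; now {e}.
Read 'c': e→{f, j}; union {f, j}; ε-closure = {f, h, j}.
Read 'a': f→∅, h→{f, i, j}, j→{e, f, g}; union {e, f, g, i, j}; ε-closure = {e, f, g, h, i, j}.
Read 'b': e→{e}, f→{g, h}, g→{i, j}, h→{e, f, g}, i→{e, h, i, j}, j→∅; now {e, f, g, h, i, j}.
Read 'a': e→∅, f→∅, g→{h, i, j}, h→{f, i, j}, i→{e, j}, j→{e, f, g}; now {e, f, g, h, i, j}.
Read 'b': e→{e}, f→{g, h}, g→{i, j}, h→{e, f, g}, i→{e, h, i, j}, j→∅; now {e, f, g, h, i, j}.
State f is in {e, f, g, h, i, j}.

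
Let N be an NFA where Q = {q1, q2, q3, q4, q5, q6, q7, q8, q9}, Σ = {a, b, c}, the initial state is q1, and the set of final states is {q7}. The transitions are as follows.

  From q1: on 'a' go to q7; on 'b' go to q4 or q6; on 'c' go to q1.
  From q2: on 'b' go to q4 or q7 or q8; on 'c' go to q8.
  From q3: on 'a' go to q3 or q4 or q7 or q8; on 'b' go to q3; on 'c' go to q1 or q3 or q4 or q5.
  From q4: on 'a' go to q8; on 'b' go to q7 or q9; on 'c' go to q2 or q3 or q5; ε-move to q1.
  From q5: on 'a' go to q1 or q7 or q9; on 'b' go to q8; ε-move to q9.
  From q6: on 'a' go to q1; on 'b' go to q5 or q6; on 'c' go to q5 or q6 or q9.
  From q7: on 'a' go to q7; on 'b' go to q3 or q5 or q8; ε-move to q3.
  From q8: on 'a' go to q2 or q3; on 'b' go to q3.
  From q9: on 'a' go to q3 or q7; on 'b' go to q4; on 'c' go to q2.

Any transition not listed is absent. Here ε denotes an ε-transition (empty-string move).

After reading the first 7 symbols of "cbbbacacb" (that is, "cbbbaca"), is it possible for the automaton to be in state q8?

Start in {q1}.
Read 'c': q1→{q1}; now {q1}.
Read 'b': q1→{q4, q6}; union {q4, q6}; ε-closure = {q1, q4, q6}.
Read 'b': q1→{q4, q6}, q4→{q7, q9}, q6→{q5, q6}; union {q4, q5, q6, q7, q9}; ε-closure = {q1, q3, q4, q5, q6, q7, q9}.
Read 'b': q1→{q4, q6}, q3→{q3}, q4→{q7, q9}, q5→{q8}, q6→{q5, q6}, q7→{q3, q5, q8}, q9→{q4}; union {q3, q4, q5, q6, q7, q8, q9}; ε-closure = {q1, q3, q4, q5, q6, q7, q8, q9}.
Read 'a': q1→{q7}, q3→{q3, q4, q7, q8}, q4→{q8}, q5→{q1, q7, q9}, q6→{q1}, q7→{q7}, q8→{q2, q3}, q9→{q3, q7}; now {q1, q2, q3, q4, q7, q8, q9}.
Read 'c': q1→{q1}, q2→{q8}, q3→{q1, q3, q4, q5}, q4→{q2, q3, q5}, q7→∅, q8→∅, q9→{q2}; union {q1, q2, q3, q4, q5, q8}; ε-closure = {q1, q2, q3, q4, q5, q8, q9}.
Read 'a': q1→{q7}, q2→∅, q3→{q3, q4, q7, q8}, q4→{q8}, q5→{q1, q7, q9}, q8→{q2, q3}, q9→{q3, q7}; now {q1, q2, q3, q4, q7, q8, q9}.
State q8 is in {q1, q2, q3, q4, q7, q8, q9}.

Yes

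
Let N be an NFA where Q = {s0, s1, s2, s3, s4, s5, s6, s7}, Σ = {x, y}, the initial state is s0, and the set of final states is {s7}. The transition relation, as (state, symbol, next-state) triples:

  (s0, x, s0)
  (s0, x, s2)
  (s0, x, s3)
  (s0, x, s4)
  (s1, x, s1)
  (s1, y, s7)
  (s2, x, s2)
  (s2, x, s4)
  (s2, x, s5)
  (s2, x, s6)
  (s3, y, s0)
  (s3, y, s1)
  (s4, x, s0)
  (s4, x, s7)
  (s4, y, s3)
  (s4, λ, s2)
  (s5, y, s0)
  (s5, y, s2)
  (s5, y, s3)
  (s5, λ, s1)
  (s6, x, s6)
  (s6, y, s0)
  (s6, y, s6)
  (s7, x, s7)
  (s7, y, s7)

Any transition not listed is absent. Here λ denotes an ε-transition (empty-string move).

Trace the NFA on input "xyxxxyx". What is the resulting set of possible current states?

{s0, s1, s2, s3, s4, s5, s6, s7}

Start in {s0}.
Read 'x': s0→{s0, s2, s3, s4}; now {s0, s2, s3, s4}.
Read 'y': s0→∅, s2→∅, s3→{s0, s1}, s4→{s3}; now {s0, s1, s3}.
Read 'x': s0→{s0, s2, s3, s4}, s1→{s1}, s3→∅; now {s0, s1, s2, s3, s4}.
Read 'x': s0→{s0, s2, s3, s4}, s1→{s1}, s2→{s2, s4, s5, s6}, s3→∅, s4→{s0, s7}; now {s0, s1, s2, s3, s4, s5, s6, s7}.
Read 'x': s0→{s0, s2, s3, s4}, s1→{s1}, s2→{s2, s4, s5, s6}, s3→∅, s4→{s0, s7}, s5→∅, s6→{s6}, s7→{s7}; now {s0, s1, s2, s3, s4, s5, s6, s7}.
Read 'y': s0→∅, s1→{s7}, s2→∅, s3→{s0, s1}, s4→{s3}, s5→{s0, s2, s3}, s6→{s0, s6}, s7→{s7}; now {s0, s1, s2, s3, s6, s7}.
Read 'x': s0→{s0, s2, s3, s4}, s1→{s1}, s2→{s2, s4, s5, s6}, s3→∅, s6→{s6}, s7→{s7}; now {s0, s1, s2, s3, s4, s5, s6, s7}.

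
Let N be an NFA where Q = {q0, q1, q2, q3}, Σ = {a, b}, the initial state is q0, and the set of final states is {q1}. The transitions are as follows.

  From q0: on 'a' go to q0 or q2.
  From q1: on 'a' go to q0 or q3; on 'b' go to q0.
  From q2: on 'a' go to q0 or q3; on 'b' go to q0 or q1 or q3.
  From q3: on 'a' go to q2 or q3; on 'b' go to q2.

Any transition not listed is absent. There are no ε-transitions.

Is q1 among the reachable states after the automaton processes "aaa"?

No

Start in {q0}.
Read 'a': {q0} → {q0, q2}.
Read 'a': {q0, q2} → {q0, q2, q3}.
Read 'a': {q0, q2, q3} → {q0, q2, q3}.
State q1 is not in {q0, q2, q3}.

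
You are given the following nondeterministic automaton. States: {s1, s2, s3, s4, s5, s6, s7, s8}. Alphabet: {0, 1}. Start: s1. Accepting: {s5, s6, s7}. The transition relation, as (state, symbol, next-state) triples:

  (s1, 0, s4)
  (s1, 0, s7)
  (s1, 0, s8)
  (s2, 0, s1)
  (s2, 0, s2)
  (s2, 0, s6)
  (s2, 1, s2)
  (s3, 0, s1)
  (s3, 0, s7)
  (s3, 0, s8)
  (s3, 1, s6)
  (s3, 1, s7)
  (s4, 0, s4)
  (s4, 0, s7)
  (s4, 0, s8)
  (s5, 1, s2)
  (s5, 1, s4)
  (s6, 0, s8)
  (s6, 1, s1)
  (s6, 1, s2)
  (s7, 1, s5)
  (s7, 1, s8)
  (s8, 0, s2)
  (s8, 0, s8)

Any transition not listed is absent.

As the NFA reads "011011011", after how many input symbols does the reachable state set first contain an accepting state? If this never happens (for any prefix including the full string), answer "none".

Start in {s1}.
Read '0': s1→{s4, s7, s8}; now {s4, s7, s8}.
None of the earlier sets intersect F, but {s4, s7, s8} does.

1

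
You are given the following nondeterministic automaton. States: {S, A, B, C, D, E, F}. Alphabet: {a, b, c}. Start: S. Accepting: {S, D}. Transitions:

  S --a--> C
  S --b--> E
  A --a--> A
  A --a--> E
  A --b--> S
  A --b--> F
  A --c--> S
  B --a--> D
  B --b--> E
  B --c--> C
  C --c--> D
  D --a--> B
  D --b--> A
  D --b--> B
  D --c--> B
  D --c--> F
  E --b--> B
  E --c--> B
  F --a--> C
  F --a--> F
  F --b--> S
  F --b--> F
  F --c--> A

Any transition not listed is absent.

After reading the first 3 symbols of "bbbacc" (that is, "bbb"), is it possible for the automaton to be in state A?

No

Start in {S}.
Read 'b': S→{E}; now {E}.
Read 'b': E→{B}; now {B}.
Read 'b': B→{E}; now {E}.
State A is not in {E}.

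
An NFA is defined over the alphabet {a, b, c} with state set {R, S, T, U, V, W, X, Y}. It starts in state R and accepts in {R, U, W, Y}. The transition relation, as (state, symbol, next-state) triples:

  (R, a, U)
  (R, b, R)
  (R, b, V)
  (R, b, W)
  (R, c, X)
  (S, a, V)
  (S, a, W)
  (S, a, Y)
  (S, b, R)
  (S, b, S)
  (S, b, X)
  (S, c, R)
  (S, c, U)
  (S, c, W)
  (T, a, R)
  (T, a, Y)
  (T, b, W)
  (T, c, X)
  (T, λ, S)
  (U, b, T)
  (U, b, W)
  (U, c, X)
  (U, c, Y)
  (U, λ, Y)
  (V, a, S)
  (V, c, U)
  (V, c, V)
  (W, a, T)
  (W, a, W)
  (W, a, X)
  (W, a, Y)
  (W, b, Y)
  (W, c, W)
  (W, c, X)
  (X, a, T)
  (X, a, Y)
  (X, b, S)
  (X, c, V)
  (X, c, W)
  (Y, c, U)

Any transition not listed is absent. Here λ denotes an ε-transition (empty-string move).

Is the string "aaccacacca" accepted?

Start in {R}.
Read 'a': R→{U}; union {U}; ε-closure = {U, Y}.
Read 'a': U→∅, Y→∅; now ∅.
The set is empty and remains empty for the remaining 8 symbols.
The final set ∅ contains no accepting state.

No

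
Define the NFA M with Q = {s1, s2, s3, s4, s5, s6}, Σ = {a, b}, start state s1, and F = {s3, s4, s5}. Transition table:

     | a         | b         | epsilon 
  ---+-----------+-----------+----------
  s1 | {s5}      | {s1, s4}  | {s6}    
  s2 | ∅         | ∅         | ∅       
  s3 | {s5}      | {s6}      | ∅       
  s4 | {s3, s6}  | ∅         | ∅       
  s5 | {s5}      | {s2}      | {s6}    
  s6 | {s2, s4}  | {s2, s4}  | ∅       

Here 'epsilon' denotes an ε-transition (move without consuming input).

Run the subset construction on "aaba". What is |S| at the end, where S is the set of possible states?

Start: ε-closure({s1}) = {s1, s6}.
Read 'a': {s1, s6} → {s2, s4, s5, s6}.
Read 'a': {s2, s4, s5, s6} → {s2, s3, s4, s5, s6}.
Read 'b': {s2, s3, s4, s5, s6} → {s2, s4, s6}.
Read 'a': {s2, s4, s6} → {s2, s3, s4, s6}.
That set has 4 states.

4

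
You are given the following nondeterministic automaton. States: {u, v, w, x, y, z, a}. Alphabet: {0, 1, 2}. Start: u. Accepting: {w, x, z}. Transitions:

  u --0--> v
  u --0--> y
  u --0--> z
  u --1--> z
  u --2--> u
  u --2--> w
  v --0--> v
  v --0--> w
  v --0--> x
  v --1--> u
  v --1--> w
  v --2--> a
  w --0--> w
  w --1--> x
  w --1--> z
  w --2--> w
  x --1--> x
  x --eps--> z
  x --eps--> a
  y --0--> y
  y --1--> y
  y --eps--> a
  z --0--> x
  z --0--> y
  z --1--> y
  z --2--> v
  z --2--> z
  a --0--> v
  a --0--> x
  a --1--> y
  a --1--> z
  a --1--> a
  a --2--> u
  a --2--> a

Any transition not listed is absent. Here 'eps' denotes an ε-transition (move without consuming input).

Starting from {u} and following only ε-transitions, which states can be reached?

Begin with {u}.
No ε-moves leave this set, so the closure equals the set itself.

{u}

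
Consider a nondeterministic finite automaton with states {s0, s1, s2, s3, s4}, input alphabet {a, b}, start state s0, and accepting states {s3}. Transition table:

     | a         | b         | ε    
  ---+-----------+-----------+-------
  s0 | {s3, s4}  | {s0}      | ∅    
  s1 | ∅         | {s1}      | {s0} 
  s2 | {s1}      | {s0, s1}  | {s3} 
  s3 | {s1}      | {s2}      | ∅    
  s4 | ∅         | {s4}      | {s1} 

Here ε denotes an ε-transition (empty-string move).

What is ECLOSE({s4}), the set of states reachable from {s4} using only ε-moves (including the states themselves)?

{s0, s1, s4}

Begin with {s4}.
ε-move s4 → s1; add s1.
ε-move s1 → s0; add s0.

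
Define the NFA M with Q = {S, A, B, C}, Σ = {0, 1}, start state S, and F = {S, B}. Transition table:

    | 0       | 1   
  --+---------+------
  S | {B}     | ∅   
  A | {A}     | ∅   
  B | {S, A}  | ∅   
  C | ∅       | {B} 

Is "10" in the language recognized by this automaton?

No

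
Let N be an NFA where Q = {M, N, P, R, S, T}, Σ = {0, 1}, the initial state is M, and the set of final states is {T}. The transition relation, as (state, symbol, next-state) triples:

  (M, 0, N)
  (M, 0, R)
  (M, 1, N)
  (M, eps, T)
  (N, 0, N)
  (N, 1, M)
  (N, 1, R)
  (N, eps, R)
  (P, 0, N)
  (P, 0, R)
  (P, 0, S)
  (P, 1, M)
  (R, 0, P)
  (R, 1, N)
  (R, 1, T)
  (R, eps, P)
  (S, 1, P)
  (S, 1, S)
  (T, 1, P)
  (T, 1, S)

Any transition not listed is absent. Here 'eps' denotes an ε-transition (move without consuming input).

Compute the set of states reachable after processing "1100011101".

Start: ε-closure({M}) = {M, T}.
Read '1': {M, T} → {N, P, R, S}.
Read '1': {N, P, R, S} → {M, N, P, R, S, T}.
Read '0': {M, N, P, R, S, T} → {N, P, R, S}.
Read '0': {N, P, R, S} → {N, P, R, S}.
Read '0': {N, P, R, S} → {N, P, R, S}.
Read '1': {N, P, R, S} → {M, N, P, R, S, T}.
Read '1': {M, N, P, R, S, T} → {M, N, P, R, S, T}.
Read '1': {M, N, P, R, S, T} → {M, N, P, R, S, T}.
Read '0': {M, N, P, R, S, T} → {N, P, R, S}.
Read '1': {N, P, R, S} → {M, N, P, R, S, T}.

{M, N, P, R, S, T}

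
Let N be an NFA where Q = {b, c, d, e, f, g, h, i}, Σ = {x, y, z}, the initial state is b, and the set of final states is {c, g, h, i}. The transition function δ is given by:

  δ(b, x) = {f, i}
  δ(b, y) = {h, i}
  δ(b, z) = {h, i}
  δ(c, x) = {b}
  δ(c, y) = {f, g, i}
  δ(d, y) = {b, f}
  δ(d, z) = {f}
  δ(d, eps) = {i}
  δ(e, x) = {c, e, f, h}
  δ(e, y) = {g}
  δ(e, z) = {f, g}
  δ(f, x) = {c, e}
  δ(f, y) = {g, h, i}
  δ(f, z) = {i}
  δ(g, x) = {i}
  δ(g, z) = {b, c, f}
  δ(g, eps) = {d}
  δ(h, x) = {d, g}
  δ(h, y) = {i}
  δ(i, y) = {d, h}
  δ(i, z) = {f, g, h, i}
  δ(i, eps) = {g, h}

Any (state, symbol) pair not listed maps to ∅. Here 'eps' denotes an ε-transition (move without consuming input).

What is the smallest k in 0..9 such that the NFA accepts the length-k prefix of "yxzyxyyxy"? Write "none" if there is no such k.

1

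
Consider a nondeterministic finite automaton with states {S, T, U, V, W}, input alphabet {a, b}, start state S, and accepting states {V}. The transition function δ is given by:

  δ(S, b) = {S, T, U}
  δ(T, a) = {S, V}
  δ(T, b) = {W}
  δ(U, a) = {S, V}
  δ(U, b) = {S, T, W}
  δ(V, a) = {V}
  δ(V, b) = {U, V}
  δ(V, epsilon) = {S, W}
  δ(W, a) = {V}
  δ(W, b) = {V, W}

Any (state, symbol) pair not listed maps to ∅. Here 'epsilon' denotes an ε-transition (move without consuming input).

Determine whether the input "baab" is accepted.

Yes

Start in {S}.
Read 'b': S→{S, T, U}; now {S, T, U}.
Read 'a': S→∅, T→{S, V}, U→{S, V}; union {S, V}; ε-closure = {S, V, W}.
Read 'a': S→∅, V→{V}, W→{V}; union {V}; ε-closure = {S, V, W}.
Read 'b': S→{S, T, U}, V→{U, V}, W→{V, W}; now {S, T, U, V, W}.
The final set {S, T, U, V, W} contains the accepting state V.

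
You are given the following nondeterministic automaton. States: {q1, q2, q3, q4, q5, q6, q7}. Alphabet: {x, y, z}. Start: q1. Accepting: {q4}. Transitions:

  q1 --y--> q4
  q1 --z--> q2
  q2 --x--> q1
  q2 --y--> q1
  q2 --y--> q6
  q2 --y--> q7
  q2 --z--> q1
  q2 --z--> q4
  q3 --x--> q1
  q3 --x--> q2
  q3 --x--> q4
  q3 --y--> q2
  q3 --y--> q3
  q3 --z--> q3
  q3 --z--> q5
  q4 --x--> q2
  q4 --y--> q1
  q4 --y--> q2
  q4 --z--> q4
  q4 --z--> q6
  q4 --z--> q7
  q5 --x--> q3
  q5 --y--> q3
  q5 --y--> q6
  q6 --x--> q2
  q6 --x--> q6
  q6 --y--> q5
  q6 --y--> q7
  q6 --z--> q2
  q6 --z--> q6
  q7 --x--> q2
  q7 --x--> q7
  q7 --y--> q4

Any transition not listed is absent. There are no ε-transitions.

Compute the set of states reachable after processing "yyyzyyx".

Start in {q1}.
Read 'y': q1→{q4}; now {q4}.
Read 'y': q4→{q1, q2}; now {q1, q2}.
Read 'y': q1→{q4}, q2→{q1, q6, q7}; now {q1, q4, q6, q7}.
Read 'z': q1→{q2}, q4→{q4, q6, q7}, q6→{q2, q6}, q7→∅; now {q2, q4, q6, q7}.
Read 'y': q2→{q1, q6, q7}, q4→{q1, q2}, q6→{q5, q7}, q7→{q4}; now {q1, q2, q4, q5, q6, q7}.
Read 'y': q1→{q4}, q2→{q1, q6, q7}, q4→{q1, q2}, q5→{q3, q6}, q6→{q5, q7}, q7→{q4}; now {q1, q2, q3, q4, q5, q6, q7}.
Read 'x': q1→∅, q2→{q1}, q3→{q1, q2, q4}, q4→{q2}, q5→{q3}, q6→{q2, q6}, q7→{q2, q7}; now {q1, q2, q3, q4, q6, q7}.

{q1, q2, q3, q4, q6, q7}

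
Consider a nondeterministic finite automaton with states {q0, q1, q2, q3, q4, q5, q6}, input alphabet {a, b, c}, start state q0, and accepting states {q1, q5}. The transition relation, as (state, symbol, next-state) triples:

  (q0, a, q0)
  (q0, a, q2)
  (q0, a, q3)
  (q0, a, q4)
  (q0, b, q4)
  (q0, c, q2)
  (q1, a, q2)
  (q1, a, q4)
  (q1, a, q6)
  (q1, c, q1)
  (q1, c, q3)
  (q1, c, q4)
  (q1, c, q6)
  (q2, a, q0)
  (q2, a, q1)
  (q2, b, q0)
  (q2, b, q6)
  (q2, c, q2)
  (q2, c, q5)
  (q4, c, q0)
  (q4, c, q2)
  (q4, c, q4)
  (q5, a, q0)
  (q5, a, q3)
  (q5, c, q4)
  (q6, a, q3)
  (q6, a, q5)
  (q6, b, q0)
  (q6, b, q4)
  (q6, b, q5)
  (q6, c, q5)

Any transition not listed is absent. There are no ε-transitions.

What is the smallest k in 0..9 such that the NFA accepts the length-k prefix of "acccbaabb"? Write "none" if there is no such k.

Start in {q0}.
Read 'a': q0→{q0, q2, q3, q4}; now {q0, q2, q3, q4}.
Read 'c': q0→{q2}, q2→{q2, q5}, q3→∅, q4→{q0, q2, q4}; now {q0, q2, q4, q5}.
None of the earlier sets intersect F, but {q0, q2, q4, q5} does.

2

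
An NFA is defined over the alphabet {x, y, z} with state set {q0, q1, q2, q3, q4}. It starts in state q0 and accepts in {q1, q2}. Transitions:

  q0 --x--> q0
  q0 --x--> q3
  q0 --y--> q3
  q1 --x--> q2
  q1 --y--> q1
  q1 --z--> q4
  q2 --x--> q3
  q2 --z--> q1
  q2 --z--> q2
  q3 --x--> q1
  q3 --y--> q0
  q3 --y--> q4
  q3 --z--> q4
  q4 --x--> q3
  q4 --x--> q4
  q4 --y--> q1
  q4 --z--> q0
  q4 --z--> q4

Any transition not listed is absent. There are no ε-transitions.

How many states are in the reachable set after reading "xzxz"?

2

Start in {q0}.
Read 'x': {q0} → {q0, q3}.
Read 'z': {q0, q3} → {q4}.
Read 'x': {q4} → {q3, q4}.
Read 'z': {q3, q4} → {q0, q4}.
That set has 2 states.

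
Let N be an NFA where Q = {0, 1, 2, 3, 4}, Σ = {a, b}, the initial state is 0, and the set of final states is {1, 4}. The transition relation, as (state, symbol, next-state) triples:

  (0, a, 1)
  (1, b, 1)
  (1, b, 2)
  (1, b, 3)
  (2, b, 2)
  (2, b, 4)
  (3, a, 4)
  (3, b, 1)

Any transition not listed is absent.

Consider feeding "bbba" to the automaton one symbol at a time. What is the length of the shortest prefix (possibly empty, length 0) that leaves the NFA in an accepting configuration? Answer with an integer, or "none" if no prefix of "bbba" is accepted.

none

Start in {0}.
Read 'b': {0} → ∅.
The set is empty and remains empty for the remaining 3 symbols.
No reachable set along the way intersects F.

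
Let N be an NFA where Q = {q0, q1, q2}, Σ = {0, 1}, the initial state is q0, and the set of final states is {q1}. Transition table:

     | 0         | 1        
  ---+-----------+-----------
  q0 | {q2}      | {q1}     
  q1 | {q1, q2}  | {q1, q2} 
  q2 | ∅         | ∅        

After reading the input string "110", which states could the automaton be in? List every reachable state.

{q1, q2}

Start in {q0}.
Read '1': q0→{q1}; now {q1}.
Read '1': q1→{q1, q2}; now {q1, q2}.
Read '0': q1→{q1, q2}, q2→∅; now {q1, q2}.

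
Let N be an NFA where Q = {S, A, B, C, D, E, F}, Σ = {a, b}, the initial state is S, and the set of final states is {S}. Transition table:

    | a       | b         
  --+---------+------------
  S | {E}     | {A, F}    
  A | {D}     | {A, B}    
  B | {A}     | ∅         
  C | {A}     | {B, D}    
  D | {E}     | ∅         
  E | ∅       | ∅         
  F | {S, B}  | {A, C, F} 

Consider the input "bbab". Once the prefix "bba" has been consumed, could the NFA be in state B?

Yes

Start in {S}.
Read 'b': S→{A, F}; now {A, F}.
Read 'b': A→{A, B}, F→{A, C, F}; now {A, B, C, F}.
Read 'a': A→{D}, B→{A}, C→{A}, F→{S, B}; now {S, A, B, D}.
State B is in {S, A, B, D}.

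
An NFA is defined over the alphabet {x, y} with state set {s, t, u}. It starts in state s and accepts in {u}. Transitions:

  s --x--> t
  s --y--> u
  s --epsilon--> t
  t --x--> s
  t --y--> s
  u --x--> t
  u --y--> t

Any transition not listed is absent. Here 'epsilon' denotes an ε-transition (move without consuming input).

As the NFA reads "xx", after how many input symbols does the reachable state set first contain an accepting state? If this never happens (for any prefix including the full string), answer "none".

none

Start: ε-closure({s}) = {s, t}.
Read 'x': {s, t} → {s, t}.
Read 'x': {s, t} → {s, t}.
No reachable set along the way intersects F.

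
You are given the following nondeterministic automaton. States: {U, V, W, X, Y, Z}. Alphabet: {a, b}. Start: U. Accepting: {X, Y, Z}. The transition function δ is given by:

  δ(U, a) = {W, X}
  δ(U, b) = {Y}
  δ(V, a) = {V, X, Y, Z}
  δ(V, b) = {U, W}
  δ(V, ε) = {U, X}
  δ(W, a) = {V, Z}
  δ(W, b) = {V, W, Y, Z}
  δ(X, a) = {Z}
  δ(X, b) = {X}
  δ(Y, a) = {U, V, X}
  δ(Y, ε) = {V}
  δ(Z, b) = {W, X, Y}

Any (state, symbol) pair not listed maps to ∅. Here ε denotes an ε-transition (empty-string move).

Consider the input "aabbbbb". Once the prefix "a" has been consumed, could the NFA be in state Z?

No

Start in {U}.
Read 'a': U→{W, X}; now {W, X}.
State Z is not in {W, X}.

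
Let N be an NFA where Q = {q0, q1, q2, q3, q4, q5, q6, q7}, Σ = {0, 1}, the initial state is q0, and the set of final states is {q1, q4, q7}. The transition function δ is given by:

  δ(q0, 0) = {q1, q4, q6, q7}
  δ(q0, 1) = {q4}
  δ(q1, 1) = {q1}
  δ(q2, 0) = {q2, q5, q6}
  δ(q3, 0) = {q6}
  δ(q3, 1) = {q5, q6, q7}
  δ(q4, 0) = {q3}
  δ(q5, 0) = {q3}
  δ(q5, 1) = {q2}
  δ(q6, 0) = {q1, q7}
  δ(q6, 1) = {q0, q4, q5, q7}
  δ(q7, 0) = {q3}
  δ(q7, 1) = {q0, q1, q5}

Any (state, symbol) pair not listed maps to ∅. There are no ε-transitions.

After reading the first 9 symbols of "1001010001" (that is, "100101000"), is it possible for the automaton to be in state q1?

Yes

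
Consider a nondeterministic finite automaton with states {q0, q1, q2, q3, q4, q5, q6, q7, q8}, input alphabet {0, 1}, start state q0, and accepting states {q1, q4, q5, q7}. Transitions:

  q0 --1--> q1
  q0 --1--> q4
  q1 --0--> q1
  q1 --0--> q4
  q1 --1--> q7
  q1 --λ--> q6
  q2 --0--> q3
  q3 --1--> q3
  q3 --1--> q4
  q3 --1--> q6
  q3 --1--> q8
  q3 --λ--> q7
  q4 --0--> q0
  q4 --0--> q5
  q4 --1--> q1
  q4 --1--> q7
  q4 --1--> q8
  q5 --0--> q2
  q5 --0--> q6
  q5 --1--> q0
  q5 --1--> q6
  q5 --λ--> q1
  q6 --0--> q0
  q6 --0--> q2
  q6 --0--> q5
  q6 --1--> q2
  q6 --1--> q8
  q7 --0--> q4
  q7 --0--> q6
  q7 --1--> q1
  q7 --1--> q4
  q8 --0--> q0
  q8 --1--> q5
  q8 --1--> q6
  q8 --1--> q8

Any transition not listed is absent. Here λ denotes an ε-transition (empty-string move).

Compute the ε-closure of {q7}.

{q7}

Begin with {q7}.
No ε-moves leave this set, so the closure equals the set itself.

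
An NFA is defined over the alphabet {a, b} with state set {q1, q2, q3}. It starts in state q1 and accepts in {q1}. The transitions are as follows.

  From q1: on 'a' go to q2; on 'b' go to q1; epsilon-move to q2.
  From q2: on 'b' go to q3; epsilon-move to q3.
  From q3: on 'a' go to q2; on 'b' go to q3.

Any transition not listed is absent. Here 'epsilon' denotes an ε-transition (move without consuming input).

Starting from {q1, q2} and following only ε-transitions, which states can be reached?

{q1, q2, q3}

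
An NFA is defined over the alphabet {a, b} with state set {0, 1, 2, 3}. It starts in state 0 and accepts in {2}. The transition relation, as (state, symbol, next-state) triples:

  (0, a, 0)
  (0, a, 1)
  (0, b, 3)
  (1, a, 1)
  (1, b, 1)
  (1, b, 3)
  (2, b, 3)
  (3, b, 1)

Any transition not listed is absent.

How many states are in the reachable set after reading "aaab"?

2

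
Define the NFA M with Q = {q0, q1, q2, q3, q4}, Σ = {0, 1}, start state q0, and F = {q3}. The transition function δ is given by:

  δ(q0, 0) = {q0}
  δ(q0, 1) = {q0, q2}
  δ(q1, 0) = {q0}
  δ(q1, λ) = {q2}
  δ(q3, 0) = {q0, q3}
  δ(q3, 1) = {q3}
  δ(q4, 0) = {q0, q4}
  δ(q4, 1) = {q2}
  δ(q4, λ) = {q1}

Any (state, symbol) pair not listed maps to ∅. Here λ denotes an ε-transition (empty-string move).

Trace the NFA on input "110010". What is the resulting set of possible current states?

{q0}

Start in {q0}.
Read '1': q0→{q0, q2}; now {q0, q2}.
Read '1': q0→{q0, q2}, q2→∅; now {q0, q2}.
Read '0': q0→{q0}, q2→∅; now {q0}.
Read '0': q0→{q0}; now {q0}.
Read '1': q0→{q0, q2}; now {q0, q2}.
Read '0': q0→{q0}, q2→∅; now {q0}.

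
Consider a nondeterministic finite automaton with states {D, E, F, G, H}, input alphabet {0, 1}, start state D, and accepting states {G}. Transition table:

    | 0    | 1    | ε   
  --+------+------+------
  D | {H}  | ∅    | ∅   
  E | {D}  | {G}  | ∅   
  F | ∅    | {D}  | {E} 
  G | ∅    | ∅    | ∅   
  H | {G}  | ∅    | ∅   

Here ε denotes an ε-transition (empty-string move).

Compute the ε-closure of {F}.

Begin with {F}.
ε-move F → E; add E.

{E, F}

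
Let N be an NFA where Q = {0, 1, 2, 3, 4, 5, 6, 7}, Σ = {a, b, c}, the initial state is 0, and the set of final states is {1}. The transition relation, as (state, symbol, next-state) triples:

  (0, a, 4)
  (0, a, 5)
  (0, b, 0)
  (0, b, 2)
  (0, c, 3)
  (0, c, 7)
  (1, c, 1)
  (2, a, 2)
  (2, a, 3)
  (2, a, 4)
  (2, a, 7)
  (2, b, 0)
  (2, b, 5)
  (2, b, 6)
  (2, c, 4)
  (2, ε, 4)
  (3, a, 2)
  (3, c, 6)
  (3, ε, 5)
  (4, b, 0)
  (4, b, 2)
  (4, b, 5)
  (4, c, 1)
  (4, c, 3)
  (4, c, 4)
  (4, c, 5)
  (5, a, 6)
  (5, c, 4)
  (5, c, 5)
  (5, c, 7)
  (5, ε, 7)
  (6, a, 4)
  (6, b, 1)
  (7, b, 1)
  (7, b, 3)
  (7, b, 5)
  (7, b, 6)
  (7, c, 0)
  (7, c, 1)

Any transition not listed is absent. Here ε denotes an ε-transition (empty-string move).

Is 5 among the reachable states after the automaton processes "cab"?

Yes

Start in {0}.
Read 'c': {0} → {3, 5, 7}.
Read 'a': {3, 5, 7} → {2, 4, 6}.
Read 'b': {2, 4, 6} → {0, 1, 2, 4, 5, 6, 7}.
State 5 is in {0, 1, 2, 4, 5, 6, 7}.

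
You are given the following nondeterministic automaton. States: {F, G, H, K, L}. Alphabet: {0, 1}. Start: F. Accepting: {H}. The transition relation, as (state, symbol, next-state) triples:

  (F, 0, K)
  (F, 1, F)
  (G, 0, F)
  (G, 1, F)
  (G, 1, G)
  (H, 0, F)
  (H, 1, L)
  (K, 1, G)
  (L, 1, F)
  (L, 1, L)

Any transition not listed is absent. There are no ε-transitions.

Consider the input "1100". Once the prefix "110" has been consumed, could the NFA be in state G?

No

Start in {F}.
Read '1': {F} → {F}.
Read '1': {F} → {F}.
Read '0': {F} → {K}.
State G is not in {K}.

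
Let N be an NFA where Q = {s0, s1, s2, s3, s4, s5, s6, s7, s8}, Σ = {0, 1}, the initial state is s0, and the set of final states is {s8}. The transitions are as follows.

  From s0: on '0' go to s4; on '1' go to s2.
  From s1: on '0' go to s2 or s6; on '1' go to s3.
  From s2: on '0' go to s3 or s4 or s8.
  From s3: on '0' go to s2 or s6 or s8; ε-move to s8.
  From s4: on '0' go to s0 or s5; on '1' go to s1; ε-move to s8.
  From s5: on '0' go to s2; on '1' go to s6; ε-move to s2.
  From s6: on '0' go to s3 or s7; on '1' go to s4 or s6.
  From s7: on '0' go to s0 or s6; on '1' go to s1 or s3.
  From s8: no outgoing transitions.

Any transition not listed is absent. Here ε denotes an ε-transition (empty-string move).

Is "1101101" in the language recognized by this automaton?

No

Start in {s0}.
Read '1': {s0} → {s2}.
Read '1': {s2} → ∅.
The set is empty and remains empty for the remaining 5 symbols.
The final set ∅ contains no accepting state.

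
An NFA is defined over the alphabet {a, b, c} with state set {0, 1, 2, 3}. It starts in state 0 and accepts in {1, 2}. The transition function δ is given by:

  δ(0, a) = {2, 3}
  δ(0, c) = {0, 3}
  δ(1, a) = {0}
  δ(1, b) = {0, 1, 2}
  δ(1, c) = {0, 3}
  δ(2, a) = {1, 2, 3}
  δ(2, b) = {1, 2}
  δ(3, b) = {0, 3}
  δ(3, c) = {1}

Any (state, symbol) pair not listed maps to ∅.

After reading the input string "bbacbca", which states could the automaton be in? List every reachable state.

∅

Start in {0}.
Read 'b': 0→∅; now ∅.
The set is empty and remains empty for the remaining 6 symbols.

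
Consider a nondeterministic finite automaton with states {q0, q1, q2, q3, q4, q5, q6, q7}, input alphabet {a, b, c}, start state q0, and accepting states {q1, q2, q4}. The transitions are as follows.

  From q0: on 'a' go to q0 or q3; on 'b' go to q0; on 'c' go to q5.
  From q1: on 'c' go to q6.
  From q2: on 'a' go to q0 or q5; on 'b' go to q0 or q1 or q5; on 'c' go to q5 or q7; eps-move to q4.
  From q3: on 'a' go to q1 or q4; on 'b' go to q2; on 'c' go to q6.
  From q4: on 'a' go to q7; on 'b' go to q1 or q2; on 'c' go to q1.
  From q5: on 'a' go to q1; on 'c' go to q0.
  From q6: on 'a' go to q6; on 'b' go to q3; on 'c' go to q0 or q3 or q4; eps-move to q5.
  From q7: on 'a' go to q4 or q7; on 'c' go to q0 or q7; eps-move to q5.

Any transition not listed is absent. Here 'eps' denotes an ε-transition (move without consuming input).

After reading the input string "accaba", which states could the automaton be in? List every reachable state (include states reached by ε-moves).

{q0, q3, q5, q7}

Start in {q0}.
Read 'a': q0→{q0, q3}; now {q0, q3}.
Read 'c': q0→{q5}, q3→{q6}; now {q5, q6}.
Read 'c': q5→{q0}, q6→{q0, q3, q4}; now {q0, q3, q4}.
Read 'a': q0→{q0, q3}, q3→{q1, q4}, q4→{q7}; union {q0, q1, q3, q4, q7}; ε-closure = {q0, q1, q3, q4, q5, q7}.
Read 'b': q0→{q0}, q1→∅, q3→{q2}, q4→{q1, q2}, q5→∅, q7→∅; union {q0, q1, q2}; ε-closure = {q0, q1, q2, q4}.
Read 'a': q0→{q0, q3}, q1→∅, q2→{q0, q5}, q4→{q7}; now {q0, q3, q5, q7}.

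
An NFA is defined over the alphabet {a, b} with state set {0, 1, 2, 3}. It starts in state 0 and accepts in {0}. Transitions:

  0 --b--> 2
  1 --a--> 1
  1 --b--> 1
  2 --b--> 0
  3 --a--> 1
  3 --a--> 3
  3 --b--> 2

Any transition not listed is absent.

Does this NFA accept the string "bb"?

Yes

Start in {0}.
Read 'b': 0→{2}; now {2}.
Read 'b': 2→{0}; now {0}.
The final set {0} contains the accepting state 0.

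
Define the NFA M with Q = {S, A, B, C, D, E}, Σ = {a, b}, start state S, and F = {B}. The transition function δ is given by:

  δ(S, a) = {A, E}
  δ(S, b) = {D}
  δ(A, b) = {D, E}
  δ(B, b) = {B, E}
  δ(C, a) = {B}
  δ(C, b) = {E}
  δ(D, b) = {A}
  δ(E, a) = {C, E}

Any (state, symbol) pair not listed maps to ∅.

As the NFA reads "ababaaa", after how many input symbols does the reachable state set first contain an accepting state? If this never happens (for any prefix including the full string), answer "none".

Start in {S}.
Read 'a': {S} → {A, E}.
Read 'b': {A, E} → {D, E}.
Read 'a': {D, E} → {C, E}.
Read 'b': {C, E} → {E}.
Read 'a': {E} → {C, E}.
Read 'a': {C, E} → {B, C, E}.
None of the earlier sets intersect F, but {B, C, E} does.

6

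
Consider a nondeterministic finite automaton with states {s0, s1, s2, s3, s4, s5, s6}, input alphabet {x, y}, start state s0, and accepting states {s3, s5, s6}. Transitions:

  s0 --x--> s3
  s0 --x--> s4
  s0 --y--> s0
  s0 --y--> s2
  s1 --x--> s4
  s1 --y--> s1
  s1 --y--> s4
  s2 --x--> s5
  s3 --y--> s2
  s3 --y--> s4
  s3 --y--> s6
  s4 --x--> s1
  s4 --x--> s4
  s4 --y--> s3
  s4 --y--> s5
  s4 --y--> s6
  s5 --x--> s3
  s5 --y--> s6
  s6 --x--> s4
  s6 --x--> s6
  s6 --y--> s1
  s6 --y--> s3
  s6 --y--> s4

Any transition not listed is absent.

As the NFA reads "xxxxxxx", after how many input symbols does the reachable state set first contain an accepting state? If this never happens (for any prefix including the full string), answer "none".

Start in {s0}.
Read 'x': {s0} → {s3, s4}.
None of the earlier sets intersect F, but {s3, s4} does.

1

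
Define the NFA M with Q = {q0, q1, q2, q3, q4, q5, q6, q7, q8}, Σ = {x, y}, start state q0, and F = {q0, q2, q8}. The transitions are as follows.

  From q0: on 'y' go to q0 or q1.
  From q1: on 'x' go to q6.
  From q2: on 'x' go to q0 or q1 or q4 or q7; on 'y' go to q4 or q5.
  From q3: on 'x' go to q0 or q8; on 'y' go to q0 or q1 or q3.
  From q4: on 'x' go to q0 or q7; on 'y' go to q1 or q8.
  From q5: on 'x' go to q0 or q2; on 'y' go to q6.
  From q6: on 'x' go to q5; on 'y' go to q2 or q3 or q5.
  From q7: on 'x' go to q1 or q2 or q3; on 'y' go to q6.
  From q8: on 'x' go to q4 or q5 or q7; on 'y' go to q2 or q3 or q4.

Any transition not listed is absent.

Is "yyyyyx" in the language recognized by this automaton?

Start in {q0}.
Read 'y': q0→{q0, q1}; now {q0, q1}.
Read 'y': q0→{q0, q1}, q1→∅; now {q0, q1}.
Read 'y': q0→{q0, q1}, q1→∅; now {q0, q1}.
Read 'y': q0→{q0, q1}, q1→∅; now {q0, q1}.
Read 'y': q0→{q0, q1}, q1→∅; now {q0, q1}.
Read 'x': q0→∅, q1→{q6}; now {q6}.
The final set {q6} contains no accepting state.

No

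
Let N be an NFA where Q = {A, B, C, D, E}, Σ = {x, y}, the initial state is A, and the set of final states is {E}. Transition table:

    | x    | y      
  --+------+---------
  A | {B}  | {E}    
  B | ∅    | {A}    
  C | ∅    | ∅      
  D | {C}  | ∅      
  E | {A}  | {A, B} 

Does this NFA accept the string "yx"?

No

Start in {A}.
Read 'y': {A} → {E}.
Read 'x': {E} → {A}.
The final set {A} contains no accepting state.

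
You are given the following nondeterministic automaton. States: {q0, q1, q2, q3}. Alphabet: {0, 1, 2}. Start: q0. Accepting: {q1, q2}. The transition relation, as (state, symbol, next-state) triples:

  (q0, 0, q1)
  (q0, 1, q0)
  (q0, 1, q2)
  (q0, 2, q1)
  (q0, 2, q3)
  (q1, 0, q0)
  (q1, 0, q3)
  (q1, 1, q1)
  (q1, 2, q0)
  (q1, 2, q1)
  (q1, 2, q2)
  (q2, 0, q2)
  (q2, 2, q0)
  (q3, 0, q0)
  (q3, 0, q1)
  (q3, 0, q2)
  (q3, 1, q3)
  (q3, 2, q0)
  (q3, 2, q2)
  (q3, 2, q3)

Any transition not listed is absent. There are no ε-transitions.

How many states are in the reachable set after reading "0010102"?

4

Start in {q0}.
Read '0': q0→{q1}; now {q1}.
Read '0': q1→{q0, q3}; now {q0, q3}.
Read '1': q0→{q0, q2}, q3→{q3}; now {q0, q2, q3}.
Read '0': q0→{q1}, q2→{q2}, q3→{q0, q1, q2}; now {q0, q1, q2}.
Read '1': q0→{q0, q2}, q1→{q1}, q2→∅; now {q0, q1, q2}.
Read '0': q0→{q1}, q1→{q0, q3}, q2→{q2}; now {q0, q1, q2, q3}.
Read '2': q0→{q1, q3}, q1→{q0, q1, q2}, q2→{q0}, q3→{q0, q2, q3}; now {q0, q1, q2, q3}.
That set has 4 states.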